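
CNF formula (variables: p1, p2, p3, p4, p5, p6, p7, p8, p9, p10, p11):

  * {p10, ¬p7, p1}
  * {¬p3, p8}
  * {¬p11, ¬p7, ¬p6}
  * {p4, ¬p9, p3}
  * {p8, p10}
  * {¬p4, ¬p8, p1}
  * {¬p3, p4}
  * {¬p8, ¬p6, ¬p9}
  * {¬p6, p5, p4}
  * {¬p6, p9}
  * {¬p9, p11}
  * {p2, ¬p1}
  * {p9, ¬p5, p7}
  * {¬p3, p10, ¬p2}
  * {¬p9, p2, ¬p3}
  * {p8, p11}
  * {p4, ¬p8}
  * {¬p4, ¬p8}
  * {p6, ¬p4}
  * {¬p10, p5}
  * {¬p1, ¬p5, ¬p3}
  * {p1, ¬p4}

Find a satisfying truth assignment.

p1=True, p2=True, p3=False, p4=False, p5=True, p6=False, p7=True, p8=False, p9=False, p10=True, p11=True

Branch on p1: take p1 = True.
  then p2 is forced to True.
The remaining clauses are satisfied by p3 = False, p4 = False, p5 = True, p6 = False, p7 = True, p8 = False, p9 = False, p10 = True, p11 = True.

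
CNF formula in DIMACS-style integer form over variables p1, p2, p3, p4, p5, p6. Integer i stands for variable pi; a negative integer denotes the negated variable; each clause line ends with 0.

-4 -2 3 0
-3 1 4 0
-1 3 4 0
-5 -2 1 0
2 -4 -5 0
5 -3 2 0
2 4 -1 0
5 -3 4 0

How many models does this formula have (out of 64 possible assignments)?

18

Case analysis on p4 and p2:
  p4=T, p2=T: p6 free; 3 ways for (p1,p3,p5) × 2^1 = 6.
  p4=T, p2=F: remaining (p1,p3,p5,p6) ∈ {(F,F,F,F); (F,F,F,T); (T,F,F,F); (T,F,F,T)} — 4.
  p4=F, p2=T: remaining (p1,p3,p5,p6) ∈ {(F,F,F,F); (F,F,F,T); (T,T,T,F); (T,T,T,T)} — 4.
  p4=F, p2=F: remaining (p1,p3,p5,p6) ∈ {(F,F,F,F); (F,F,F,T); (F,F,T,F); (F,F,T,T)} — 4.
Total: 6 + 4 + 4 + 4 = 18.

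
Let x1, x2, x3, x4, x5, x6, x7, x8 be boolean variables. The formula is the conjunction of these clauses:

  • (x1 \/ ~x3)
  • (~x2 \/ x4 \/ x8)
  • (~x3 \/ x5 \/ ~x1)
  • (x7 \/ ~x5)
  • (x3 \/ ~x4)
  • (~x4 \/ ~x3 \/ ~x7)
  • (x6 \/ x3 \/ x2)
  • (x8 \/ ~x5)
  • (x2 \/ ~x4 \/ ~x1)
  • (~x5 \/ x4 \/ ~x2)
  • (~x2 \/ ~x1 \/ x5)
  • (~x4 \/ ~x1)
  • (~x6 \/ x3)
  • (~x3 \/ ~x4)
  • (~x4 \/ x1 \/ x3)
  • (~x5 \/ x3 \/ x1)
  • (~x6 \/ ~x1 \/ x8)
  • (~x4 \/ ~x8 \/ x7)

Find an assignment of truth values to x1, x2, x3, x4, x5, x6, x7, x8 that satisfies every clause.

x1 = F, x2 = T, x3 = F, x4 = F, x5 = F, x6 = F, x7 = F, x8 = T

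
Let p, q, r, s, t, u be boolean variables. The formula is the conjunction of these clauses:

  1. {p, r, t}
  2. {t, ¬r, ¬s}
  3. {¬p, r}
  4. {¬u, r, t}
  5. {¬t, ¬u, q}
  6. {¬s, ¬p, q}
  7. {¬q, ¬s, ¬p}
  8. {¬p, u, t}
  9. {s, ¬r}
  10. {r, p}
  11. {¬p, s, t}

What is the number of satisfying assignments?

3

Satisfying assignments:
  p=F q=F r=T s=T t=T u=F
  p=F q=T r=T s=T t=T u=F
  p=F q=T r=T s=T t=T u=T
That's 3 in total.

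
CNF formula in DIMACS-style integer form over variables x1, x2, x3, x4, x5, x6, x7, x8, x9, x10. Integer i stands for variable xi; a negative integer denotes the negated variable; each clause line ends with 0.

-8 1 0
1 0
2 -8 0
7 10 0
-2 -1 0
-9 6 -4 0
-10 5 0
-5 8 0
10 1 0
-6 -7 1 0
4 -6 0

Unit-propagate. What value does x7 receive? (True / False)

True

(x1) stands alone — x1 = True.
(~x1 \/ ~x2): since x1 = True, the clause reduces to (~x2). x2 = False.
(~x8 \/ x2): since x2 = False, the clause reduces to (~x8). x8 = False.
(~x5 \/ x8): since x8 = False, the clause reduces to (~x5). x5 = False.
In (x5 \/ ~x10), x5 is now false; ~x10 must hold, so x10 = False.
In (x10 \/ x7), x10 is now false; x7 must hold, so x7 = True.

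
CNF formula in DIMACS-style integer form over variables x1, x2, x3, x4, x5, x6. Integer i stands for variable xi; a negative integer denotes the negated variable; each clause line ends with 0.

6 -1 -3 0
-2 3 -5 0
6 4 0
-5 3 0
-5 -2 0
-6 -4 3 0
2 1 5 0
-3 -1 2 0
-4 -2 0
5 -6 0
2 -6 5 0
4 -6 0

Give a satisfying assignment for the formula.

x1=False, x2=False, x3=True, x4=True, x5=True, x6=False

Set x1 = False and propagate.
Branch on x2: take x2 = False.
  then x5 is forced to True.
  then x3 is forced to True.
Set x4 = True and propagate.
x6 is now unconstrained; take x6 = False.
Check each clause:
  1. (x6 || !x1 || !x3) — !x1 is true.
  2. (x3 || !x2 || !x5) — x3 is true.
  3. (x4 || x6) — x4 is true.
  4. (x3 || !x5) — x3 is true.
  5. (!x2 || !x5) — !x2 is true.
  6. (x3 || !x6 || !x4) — !x6 is true.
  7. (x2 || x1 || x5) — x5 is true.
  8. (!x3 || !x1 || x2) — !x1 is true.
  9. (!x4 || !x2) — !x2 is true.
  10. (x5 || !x6) — !x6 is true.
  11. (!x6 || x2 || x5) — !x6 is true.
  12. (!x6 || x4) — !x6 is true.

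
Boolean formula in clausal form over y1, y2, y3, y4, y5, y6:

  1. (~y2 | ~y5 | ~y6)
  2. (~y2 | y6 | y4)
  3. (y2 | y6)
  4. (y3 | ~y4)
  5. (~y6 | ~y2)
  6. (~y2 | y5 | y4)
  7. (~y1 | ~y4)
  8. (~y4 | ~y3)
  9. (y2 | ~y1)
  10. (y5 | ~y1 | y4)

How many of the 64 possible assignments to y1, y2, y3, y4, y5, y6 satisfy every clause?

The models are:
  y1=0 y2=0 y3=0 y4=0 y5=0 y6=1
  y1=0 y2=0 y3=0 y4=0 y5=1 y6=1
  y1=0 y2=0 y3=1 y4=0 y5=0 y6=1
  y1=0 y2=0 y3=1 y4=0 y5=1 y6=1
That's 4 in total.

4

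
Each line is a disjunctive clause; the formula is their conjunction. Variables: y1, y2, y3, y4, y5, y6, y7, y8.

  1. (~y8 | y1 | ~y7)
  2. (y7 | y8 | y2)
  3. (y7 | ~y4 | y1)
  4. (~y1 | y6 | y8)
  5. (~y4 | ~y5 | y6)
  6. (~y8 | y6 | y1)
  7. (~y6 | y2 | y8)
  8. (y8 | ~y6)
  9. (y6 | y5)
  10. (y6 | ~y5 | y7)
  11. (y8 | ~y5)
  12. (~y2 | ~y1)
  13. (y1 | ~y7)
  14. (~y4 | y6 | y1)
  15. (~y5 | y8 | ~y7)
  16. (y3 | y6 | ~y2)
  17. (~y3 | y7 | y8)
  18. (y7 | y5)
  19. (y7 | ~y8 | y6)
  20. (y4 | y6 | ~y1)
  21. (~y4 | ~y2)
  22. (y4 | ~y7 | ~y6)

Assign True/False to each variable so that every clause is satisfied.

Try y1 = True.
  then y2 is forced to False.
The remaining clauses are satisfied by y3 = True, y4 = True, y5 = True, y6 = True, y7 = False, y8 = True.
Every clause has at least one true literal under this assignment.

y1=T, y2=F, y3=T, y4=T, y5=T, y6=T, y7=F, y8=T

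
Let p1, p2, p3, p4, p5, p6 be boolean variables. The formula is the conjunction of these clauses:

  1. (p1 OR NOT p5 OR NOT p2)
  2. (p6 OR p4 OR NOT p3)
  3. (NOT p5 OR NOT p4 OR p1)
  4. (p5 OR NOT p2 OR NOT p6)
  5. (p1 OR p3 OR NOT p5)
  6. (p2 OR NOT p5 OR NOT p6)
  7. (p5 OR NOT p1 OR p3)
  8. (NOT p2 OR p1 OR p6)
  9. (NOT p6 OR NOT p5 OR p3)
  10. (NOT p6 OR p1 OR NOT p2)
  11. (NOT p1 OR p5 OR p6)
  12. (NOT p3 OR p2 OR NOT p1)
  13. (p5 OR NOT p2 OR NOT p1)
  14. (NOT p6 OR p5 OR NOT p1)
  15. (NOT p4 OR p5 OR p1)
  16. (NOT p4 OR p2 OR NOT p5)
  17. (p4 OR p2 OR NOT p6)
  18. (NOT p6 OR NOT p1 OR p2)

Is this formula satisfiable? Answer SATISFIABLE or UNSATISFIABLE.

Try p1 = True.
Set p2 = True and propagate.
  then p5 is forced to True.
Branch on p3: take p3 = True.
The remaining clauses are satisfied by p4 = True, p6 = False.
Every clause has at least one true literal under this assignment.
So p1 = True, p2 = True, p3 = True, p4 = True, p5 = True, p6 = False is a satisfying assignment.

SATISFIABLE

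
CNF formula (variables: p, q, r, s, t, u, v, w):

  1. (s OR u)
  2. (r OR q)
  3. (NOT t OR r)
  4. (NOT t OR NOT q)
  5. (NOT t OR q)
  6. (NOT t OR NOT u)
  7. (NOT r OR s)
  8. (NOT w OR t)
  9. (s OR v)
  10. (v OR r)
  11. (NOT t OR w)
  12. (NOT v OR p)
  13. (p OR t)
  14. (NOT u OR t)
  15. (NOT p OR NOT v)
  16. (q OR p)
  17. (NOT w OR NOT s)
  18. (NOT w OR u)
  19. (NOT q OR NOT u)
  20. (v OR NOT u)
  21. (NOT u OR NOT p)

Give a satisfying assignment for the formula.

p = T, q = F, r = T, s = T, t = F, u = F, v = F, w = F

Check each clause:
  1. (s OR u) — s is true.
  2. (q OR r) — r is true.
  3. (r OR NOT t) — r is true.
  4. (NOT t OR NOT q) — NOT t is true.
  5. (NOT t OR q) — NOT t is true.
  6. (NOT t OR NOT u) — NOT u is true.
  7. (NOT r OR s) — s is true.
  8. (NOT w OR t) — NOT w is true.
  9. (v OR s) — s is true.
  10. (v OR r) — r is true.
  11. (w OR NOT t) — NOT t is true.
  12. (NOT v OR p) — NOT v is true.
  13. (p OR t) — p is true.
  14. (t OR NOT u) — NOT u is true.
  15. (NOT v OR NOT p) — NOT v is true.
  16. (p OR q) — p is true.
  17. (NOT s OR NOT w) — NOT w is true.
  18. (NOT w OR u) — NOT w is true.
  19. (NOT q OR NOT u) — NOT u is true.
  20. (v OR NOT u) — NOT u is true.
  21. (NOT p OR NOT u) — NOT u is true.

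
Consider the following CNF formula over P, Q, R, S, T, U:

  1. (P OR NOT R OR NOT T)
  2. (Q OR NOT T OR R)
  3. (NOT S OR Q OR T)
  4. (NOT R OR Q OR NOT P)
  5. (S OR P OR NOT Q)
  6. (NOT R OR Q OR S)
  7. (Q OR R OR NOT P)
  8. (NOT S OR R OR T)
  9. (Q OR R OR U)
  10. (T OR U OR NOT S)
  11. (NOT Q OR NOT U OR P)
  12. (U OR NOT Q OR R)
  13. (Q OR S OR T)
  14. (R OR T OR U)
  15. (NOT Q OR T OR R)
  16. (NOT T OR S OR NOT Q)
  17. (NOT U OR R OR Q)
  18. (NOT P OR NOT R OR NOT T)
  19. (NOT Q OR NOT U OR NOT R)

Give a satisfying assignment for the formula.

P=T  Q=T  R=F  S=T  T=T  U=T

Check each clause:
  1. (NOT R OR P OR NOT T) — P is true.
  2. (Q OR R OR NOT T) — Q is true.
  3. (T OR NOT S OR Q) — Q is true.
  4. (Q OR NOT P OR NOT R) — Q is true.
  5. (NOT Q OR S OR P) — P is true.
  6. (NOT R OR Q OR S) — Q is true.
  7. (Q OR NOT P OR R) — Q is true.
  8. (NOT S OR T OR R) — T is true.
  9. (R OR Q OR U) — Q is true.
  10. (NOT S OR U OR T) — T is true.
  11. (P OR NOT U OR NOT Q) — P is true.
  12. (R OR U OR NOT Q) — U is true.
  13. (Q OR T OR S) — Q is true.
  14. (T OR U OR R) — T is true.
  15. (R OR NOT Q OR T) — T is true.
  16. (NOT Q OR S OR NOT T) — S is true.
  17. (R OR NOT U OR Q) — Q is true.
  18. (NOT R OR NOT P OR NOT T) — NOT R is true.
  19. (NOT U OR NOT R OR NOT Q) — NOT R is true.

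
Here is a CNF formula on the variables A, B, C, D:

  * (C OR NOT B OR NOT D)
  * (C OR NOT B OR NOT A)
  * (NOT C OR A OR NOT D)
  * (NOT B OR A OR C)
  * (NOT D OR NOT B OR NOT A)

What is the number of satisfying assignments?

9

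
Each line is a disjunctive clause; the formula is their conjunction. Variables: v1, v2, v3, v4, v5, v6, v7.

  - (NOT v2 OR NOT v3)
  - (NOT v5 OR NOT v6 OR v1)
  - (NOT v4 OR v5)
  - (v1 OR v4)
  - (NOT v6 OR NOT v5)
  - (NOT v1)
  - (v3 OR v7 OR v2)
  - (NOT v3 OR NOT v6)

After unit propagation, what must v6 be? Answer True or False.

Unit clause (NOT v1) sets v1 = False.
(v4 OR v1) with v1 = False leaves only v4, so v4 = True.
In (v5 OR NOT v4), NOT v4 is now false; v5 must hold, so v5 = True.
In (NOT v5 OR v1 OR NOT v6), v1, NOT v5 are now false; NOT v6 must hold, so v6 = False.

False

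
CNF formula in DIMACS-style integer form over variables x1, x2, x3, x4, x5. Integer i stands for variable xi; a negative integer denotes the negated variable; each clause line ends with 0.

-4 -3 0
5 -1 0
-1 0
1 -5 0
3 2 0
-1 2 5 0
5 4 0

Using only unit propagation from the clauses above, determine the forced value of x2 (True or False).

Unit clause (NOT x1) sets x1 = False.
(x1 OR NOT x5) with x1 = False leaves only NOT x5, so x5 = False.
From (x4 OR x5) and x5 = False: x4 = True.
In (NOT x3 OR NOT x4), NOT x4 is now false; NOT x3 must hold, so x3 = False.
In (x3 OR x2), x3 is now false; x2 must hold, so x2 = True.

True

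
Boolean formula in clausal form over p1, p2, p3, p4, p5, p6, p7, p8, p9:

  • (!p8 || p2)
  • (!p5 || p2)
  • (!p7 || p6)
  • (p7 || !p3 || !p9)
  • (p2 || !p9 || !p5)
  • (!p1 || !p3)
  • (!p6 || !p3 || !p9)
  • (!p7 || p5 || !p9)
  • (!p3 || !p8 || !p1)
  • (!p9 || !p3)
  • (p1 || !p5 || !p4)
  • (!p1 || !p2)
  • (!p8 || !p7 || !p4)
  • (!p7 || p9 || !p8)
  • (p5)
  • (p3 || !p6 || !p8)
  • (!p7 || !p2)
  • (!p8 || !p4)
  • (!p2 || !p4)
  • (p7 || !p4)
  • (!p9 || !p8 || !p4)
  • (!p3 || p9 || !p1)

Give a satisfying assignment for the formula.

p1=False  p2=True  p3=False  p4=False  p5=True  p6=False  p7=False  p8=False  p9=True

Check each clause:
  1. (!p8 || p2) — !p8 is true.
  2. (p2 || !p5) — p2 is true.
  3. (p6 || !p7) — !p7 is true.
  4. (p7 || !p9 || !p3) — !p3 is true.
  5. (p2 || !p5 || !p9) — p2 is true.
  6. (!p3 || !p1) — !p3 is true.
  7. (!p3 || !p9 || !p6) — !p6 is true.
  8. (!p7 || !p9 || p5) — !p7 is true.
  9. (!p8 || !p1 || !p3) — !p8 is true.
  10. (!p9 || !p3) — !p3 is true.
  11. (!p4 || !p5 || p1) — !p4 is true.
  12. (!p1 || !p2) — !p1 is true.
  13. (!p4 || !p7 || !p8) — !p8 is true.
  14. (!p8 || p9 || !p7) — !p8 is true.
  15. (p5) — p5 is true.
  16. (!p6 || p3 || !p8) — !p8 is true.
  17. (!p7 || !p2) — !p7 is true.
  18. (!p4 || !p8) — !p8 is true.
  19. (!p4 || !p2) — !p4 is true.
  20. (!p4 || p7) — !p4 is true.
  21. (!p8 || !p9 || !p4) — !p8 is true.
  22. (!p3 || !p1 || p9) — p9 is true.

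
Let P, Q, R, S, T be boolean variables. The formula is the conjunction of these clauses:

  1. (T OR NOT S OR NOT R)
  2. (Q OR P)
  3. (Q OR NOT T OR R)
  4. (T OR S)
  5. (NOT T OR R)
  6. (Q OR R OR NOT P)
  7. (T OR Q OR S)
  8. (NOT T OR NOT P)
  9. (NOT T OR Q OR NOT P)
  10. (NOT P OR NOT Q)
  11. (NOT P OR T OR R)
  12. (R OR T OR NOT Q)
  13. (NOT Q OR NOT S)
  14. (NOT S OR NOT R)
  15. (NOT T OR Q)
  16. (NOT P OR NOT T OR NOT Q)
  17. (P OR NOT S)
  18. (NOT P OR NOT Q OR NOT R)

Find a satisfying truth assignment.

P=F, Q=T, R=T, S=F, T=T

Check each clause:
  1. (NOT R OR NOT S OR T) — T is true.
  2. (P OR Q) — Q is true.
  3. (Q OR NOT T OR R) — Q is true.
  4. (S OR T) — T is true.
  5. (R OR NOT T) — R is true.
  6. (NOT P OR R OR Q) — Q is true.
  7. (T OR Q OR S) — Q is true.
  8. (NOT P OR NOT T) — NOT P is true.
  9. (Q OR NOT T OR NOT P) — Q is true.
  10. (NOT P OR NOT Q) — NOT P is true.
  11. (R OR T OR NOT P) — R is true.
  12. (NOT Q OR R OR T) — R is true.
  13. (NOT Q OR NOT S) — NOT S is true.
  14. (NOT R OR NOT S) — NOT S is true.
  15. (Q OR NOT T) — Q is true.
  16. (NOT Q OR NOT P OR NOT T) — NOT P is true.
  17. (NOT S OR P) — NOT S is true.
  18. (NOT R OR NOT P OR NOT Q) — NOT P is true.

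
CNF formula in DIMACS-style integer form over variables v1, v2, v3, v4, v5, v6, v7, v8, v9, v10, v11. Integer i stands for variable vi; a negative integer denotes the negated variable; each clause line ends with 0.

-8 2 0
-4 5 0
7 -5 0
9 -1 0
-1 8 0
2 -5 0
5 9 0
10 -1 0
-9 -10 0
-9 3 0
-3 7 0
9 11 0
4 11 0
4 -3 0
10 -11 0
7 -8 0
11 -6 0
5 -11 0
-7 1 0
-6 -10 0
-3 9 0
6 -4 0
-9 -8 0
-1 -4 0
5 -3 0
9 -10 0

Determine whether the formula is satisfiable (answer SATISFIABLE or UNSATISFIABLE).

UNSATISFIABLE

v9 = True:
  propagation gives v10=False, v1=False, v3=True, v7=True; an empty clause results — contradiction.
v9 = False:
  propagation gives v1=False, v5=True, v7=True; an empty clause results — contradiction.
Every branch closes, so no satisfying assignment exists.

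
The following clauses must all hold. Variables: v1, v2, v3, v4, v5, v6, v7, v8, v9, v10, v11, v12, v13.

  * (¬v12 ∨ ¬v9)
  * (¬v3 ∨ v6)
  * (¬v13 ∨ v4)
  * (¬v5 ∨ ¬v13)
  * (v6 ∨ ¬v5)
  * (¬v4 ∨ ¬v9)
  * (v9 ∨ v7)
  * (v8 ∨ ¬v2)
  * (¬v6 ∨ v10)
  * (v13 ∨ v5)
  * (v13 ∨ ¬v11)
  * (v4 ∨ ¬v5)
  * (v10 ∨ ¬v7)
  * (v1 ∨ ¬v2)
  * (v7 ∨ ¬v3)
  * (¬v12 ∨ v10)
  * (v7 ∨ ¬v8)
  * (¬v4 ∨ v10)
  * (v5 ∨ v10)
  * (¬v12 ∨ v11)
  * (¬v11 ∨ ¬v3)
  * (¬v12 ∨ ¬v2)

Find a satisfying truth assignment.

v1 occurs only positively in the remaining clauses — set v1 = True.
v2 occurs only negated in the remaining clauses — set v2 = False.
Branch on v3: take v3 = True.
  then v6 is forced to True.
  then v10 is forced to True.
  then v7 is forced to True.
  then v11 is forced to False.
  then v12 is forced to False.
Branch on v4: take v4 = True.
  then v9 is forced to False.
Branch on v5: take v5 = True.
  then v13 is forced to False.
v8 is now unconstrained; take v8 = False.

v1 = T  v2 = F  v3 = T  v4 = T  v5 = T  v6 = T  v7 = T  v8 = F  v9 = F  v10 = T  v11 = F  v12 = F  v13 = F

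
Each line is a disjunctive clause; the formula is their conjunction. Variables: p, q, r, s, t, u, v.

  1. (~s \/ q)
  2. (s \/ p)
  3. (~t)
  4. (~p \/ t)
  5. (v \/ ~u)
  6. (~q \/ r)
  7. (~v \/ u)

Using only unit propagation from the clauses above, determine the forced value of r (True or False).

True

(~t) is a unit clause: t = False.
(t \/ ~p) with t = False leaves only ~p, so p = False.
From (s \/ p) and p = False: s = True.
(q \/ ~s): since s = True, the clause reduces to (q). q = True.
From (r \/ ~q) and q = True: r = True.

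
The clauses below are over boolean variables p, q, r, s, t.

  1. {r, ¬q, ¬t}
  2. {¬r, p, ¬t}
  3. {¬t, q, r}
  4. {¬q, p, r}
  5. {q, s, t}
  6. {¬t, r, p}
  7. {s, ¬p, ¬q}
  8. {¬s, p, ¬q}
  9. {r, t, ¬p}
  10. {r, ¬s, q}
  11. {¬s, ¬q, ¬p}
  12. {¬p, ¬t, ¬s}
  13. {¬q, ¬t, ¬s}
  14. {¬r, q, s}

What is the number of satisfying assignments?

3

The models are:
  p=F q=F r=T s=T t=F
  p=F q=T r=T s=F t=F
  p=T q=F r=T s=T t=F
Count: 3.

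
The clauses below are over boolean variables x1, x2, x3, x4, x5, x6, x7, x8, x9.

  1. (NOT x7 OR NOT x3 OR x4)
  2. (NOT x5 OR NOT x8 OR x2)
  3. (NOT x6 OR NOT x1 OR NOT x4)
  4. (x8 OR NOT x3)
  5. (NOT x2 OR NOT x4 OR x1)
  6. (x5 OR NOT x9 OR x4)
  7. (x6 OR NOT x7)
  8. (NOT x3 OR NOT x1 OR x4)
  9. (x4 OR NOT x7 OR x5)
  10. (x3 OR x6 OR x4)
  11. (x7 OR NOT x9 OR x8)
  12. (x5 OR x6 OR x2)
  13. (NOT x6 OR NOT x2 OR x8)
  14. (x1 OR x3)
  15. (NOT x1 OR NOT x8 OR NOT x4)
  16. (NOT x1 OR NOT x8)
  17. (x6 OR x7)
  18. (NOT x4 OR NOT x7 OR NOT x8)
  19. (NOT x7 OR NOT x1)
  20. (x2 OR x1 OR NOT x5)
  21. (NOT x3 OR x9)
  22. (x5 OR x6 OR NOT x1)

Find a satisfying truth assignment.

x1 = T  x2 = F  x3 = F  x4 = F  x5 = F  x6 = T  x7 = F  x8 = F  x9 = F

Set x1 = True and propagate.
  then x8 is forced to False.
  then x3 is forced to False.
  then x7 is forced to False.
  then x9 is forced to False.
  then x6 is forced to True.
  then x4 is forced to False.
  then x2 is forced to False.
x5 is now unconstrained; take x5 = False.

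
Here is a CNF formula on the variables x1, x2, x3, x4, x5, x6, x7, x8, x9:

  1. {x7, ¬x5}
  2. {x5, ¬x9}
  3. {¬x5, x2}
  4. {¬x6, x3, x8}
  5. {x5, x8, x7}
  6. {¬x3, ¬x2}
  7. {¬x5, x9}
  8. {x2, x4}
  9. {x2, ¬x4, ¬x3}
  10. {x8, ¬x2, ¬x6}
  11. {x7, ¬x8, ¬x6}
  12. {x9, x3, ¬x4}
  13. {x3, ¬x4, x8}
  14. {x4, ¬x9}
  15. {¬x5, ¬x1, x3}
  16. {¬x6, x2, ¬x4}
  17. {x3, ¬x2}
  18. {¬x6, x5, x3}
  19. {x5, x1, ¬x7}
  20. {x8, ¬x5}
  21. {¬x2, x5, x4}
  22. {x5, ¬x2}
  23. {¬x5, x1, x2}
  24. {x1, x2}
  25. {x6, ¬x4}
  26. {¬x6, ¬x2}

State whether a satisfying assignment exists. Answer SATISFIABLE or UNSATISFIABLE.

UNSATISFIABLE

x2 = True:
  propagation gives x3=False; an empty clause results — contradiction.
x2 = False:
  propagation gives x5=False, x9=False, x4=True, x3=False; an empty clause results — contradiction.
Every branch closes, so no satisfying assignment exists.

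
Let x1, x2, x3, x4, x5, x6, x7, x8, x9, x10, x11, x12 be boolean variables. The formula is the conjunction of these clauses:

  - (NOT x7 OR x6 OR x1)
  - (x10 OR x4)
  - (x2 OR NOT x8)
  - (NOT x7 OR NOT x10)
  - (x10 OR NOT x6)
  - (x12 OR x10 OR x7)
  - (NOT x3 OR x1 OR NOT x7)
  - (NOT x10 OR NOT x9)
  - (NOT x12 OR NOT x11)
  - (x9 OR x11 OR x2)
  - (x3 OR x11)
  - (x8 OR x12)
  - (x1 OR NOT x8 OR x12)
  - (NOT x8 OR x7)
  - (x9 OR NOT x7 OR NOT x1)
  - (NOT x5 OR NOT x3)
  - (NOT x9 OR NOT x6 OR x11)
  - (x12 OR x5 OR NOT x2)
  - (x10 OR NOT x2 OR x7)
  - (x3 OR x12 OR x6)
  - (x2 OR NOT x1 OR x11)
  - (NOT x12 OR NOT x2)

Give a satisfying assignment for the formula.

x1=False, x2=False, x3=True, x4=True, x5=False, x6=False, x7=False, x8=False, x9=True, x10=False, x11=False, x12=True

Pure literal: x4 appears only positively; assign x4 = True.
Set x1 = False and propagate.
Branch on x2: take x2 = False.
  then x8 is forced to False.
  then x12 is forced to True.
  then x11 is forced to False.
  then x9 is forced to True.
  then x10 is forced to False.
  then x6 is forced to False.
  then x7 is forced to False.
  then x3 is forced to True.
  then x5 is forced to False.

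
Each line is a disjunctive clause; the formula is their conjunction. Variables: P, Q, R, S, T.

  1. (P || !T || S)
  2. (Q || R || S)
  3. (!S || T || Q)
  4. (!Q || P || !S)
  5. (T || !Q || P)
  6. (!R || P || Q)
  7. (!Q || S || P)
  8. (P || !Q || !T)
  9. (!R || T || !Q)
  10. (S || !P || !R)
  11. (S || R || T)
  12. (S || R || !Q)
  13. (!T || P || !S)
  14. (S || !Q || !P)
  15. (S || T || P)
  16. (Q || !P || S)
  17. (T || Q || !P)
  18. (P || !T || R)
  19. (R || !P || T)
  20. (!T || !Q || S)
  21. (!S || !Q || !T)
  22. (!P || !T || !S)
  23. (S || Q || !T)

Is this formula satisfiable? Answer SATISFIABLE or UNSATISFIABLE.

UNSATISFIABLE

S = True:
  T = True:
    propagation gives P=True; an empty clause results — contradiction.
  T = False:
    propagation gives Q=True, P=True, R=False; an empty clause results — contradiction.
S = False:
  P = True:
    propagation gives R=False, Q=True; an empty clause results — contradiction.
  P = False:
    propagation gives T=False; an empty clause results — contradiction.
Every branch closes, so no satisfying assignment exists.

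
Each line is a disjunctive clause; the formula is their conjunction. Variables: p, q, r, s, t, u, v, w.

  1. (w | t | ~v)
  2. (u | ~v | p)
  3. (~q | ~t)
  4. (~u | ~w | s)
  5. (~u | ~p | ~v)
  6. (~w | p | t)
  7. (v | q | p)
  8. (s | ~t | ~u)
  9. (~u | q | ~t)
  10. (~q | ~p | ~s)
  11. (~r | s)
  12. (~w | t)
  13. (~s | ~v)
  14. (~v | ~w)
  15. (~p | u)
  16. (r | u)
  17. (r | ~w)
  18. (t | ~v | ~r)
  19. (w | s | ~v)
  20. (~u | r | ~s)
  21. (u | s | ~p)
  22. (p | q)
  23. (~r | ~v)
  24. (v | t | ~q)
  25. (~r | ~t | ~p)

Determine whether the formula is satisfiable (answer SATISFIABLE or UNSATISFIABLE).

SATISFIABLE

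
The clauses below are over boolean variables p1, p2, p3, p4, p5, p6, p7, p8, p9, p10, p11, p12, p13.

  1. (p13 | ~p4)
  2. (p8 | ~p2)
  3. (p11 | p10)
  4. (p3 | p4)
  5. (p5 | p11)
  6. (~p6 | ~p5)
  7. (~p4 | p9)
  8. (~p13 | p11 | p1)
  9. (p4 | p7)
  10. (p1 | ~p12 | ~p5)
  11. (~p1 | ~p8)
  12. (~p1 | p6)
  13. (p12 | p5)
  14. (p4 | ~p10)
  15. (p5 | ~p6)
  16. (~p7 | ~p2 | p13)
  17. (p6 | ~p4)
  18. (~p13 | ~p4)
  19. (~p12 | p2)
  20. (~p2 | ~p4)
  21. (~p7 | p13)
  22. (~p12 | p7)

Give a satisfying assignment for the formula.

p1=0, p2=1, p3=1, p4=0, p5=1, p6=0, p7=1, p8=1, p9=1, p10=0, p11=1, p12=0, p13=1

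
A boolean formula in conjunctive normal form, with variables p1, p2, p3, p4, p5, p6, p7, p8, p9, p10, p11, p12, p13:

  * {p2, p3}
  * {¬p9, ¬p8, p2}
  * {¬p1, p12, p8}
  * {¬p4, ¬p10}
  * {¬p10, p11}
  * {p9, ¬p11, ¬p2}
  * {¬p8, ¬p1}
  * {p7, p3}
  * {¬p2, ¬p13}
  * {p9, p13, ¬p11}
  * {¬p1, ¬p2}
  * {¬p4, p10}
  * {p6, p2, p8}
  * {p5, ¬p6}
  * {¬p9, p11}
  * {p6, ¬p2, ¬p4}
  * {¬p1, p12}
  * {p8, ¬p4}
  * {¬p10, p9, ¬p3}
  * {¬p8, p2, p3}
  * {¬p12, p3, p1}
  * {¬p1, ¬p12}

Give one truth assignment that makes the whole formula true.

p1 = F, p2 = F, p3 = T, p4 = F, p5 = T, p6 = T, p7 = T, p8 = F, p9 = F, p10 = F, p11 = T, p12 = F, p13 = T

p4 occurs only negated in the remaining clauses — set p4 = False.
p5 occurs only positively in the remaining clauses — set p5 = True.
Branch on p1: take p1 = False.
The remaining clauses are satisfied by p2 = False, p3 = True, p6 = True, p7 = True, p8 = False, p9 = False, p10 = False, p11 = True, p12 = False, p13 = True.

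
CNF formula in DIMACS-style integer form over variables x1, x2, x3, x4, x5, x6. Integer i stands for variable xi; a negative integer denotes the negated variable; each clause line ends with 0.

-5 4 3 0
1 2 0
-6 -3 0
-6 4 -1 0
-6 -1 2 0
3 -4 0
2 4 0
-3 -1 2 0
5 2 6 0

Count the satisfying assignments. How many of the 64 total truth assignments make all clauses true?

11

Split on x2, then x1.
  x2=T, x1=T: 5 of the 16 assignments to (x3,x4,x5,x6) work.
  x2=T, x1=F: 6 of the 16 assignments to (x3,x4,x5,x6) work.
  x2=F, x1=T: a clause becomes empty — 0.
  x2=F, x1=F: a clause becomes empty — 0.
Total: 5 + 6 + 0 + 0 = 11.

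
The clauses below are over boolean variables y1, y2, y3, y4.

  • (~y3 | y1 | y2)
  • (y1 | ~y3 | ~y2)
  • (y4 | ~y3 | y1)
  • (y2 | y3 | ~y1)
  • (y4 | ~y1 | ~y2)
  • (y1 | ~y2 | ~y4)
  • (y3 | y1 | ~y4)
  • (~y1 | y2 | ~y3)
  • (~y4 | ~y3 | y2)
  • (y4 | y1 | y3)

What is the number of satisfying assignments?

2

The models are:
  y1=1 y2=1 y3=0 y4=1
  y1=1 y2=1 y3=1 y4=1
Count: 2.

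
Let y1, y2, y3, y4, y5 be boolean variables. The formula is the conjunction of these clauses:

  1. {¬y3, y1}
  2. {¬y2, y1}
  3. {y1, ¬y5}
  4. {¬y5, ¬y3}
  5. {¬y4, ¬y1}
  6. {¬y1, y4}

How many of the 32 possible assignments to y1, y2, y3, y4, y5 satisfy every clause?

The models are:
  y1=0 y2=0 y3=0 y4=0 y5=0
  y1=0 y2=0 y3=0 y4=1 y5=0
That's 2 in total.

2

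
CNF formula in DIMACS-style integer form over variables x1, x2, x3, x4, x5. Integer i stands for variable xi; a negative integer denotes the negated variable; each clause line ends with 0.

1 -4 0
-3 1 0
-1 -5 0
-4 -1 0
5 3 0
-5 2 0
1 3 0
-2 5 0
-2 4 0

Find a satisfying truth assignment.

x1=True, x2=False, x3=True, x4=False, x5=False

Try x1 = True.
  then x5 is forced to False.
  then x4 is forced to False.
  then x3 is forced to True.
  then x2 is forced to False.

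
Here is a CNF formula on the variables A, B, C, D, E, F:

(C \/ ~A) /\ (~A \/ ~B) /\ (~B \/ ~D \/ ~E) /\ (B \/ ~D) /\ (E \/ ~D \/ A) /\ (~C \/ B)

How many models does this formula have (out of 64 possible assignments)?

Case analysis on B and A:
  B=T, A=T: a clause becomes empty — 0.
  B=T, A=F: forces D=F; C, E, F free → 2^3 = 8.
  B=F, A=T: a clause becomes empty — 0.
  B=F, A=F: remaining (C,D,E,F) ∈ {(F,F,F,F); (F,F,F,T); (F,F,T,F); (F,F,T,T)} — 4.
Total: 0 + 8 + 0 + 4 = 12.

12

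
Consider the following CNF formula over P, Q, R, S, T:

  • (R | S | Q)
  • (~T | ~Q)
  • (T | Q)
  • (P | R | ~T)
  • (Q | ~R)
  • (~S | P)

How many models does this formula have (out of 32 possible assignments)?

7

Case analysis on Q and R:
  Q=T, R=T: remaining (P,S,T) ∈ {(F,F,F); (T,F,F); (T,T,F)} — 3.
  Q=T, R=F: remaining (P,S,T) ∈ {(F,F,F); (T,F,F); (T,T,F)} — 3.
  Q=F, R=T: a clause becomes empty — 0.
  Q=F, R=F: remaining (P,S,T) ∈ {(T,T,T)} — 1.
Total: 3 + 3 + 0 + 1 = 7.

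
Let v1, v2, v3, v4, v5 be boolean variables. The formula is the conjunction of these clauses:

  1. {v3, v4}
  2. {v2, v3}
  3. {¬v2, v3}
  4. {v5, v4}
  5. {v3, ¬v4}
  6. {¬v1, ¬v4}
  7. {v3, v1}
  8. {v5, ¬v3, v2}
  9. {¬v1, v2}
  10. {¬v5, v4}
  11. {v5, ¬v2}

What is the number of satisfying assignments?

2

Satisfying assignments:
  v1=0 v2=0 v3=1 v4=1 v5=1
  v1=0 v2=1 v3=1 v4=1 v5=1
That's 2 in total.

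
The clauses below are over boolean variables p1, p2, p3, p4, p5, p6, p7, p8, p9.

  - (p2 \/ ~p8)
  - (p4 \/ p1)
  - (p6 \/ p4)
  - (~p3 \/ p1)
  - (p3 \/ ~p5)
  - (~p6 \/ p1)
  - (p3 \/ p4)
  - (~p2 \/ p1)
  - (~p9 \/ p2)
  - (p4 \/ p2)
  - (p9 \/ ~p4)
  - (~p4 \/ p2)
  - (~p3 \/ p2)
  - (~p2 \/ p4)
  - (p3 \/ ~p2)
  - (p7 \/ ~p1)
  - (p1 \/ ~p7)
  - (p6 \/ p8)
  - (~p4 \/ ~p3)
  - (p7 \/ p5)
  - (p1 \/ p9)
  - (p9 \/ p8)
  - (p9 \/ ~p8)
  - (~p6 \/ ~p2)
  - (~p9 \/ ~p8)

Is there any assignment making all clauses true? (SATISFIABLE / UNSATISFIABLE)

UNSATISFIABLE

p2 = True:
  propagation gives p1=True, p4=True, p9=True, p3=True; an empty clause results — contradiction.
p2 = False:
  propagation gives p8=False, p9=False; an empty clause results — contradiction.
Every branch closes, so no satisfying assignment exists.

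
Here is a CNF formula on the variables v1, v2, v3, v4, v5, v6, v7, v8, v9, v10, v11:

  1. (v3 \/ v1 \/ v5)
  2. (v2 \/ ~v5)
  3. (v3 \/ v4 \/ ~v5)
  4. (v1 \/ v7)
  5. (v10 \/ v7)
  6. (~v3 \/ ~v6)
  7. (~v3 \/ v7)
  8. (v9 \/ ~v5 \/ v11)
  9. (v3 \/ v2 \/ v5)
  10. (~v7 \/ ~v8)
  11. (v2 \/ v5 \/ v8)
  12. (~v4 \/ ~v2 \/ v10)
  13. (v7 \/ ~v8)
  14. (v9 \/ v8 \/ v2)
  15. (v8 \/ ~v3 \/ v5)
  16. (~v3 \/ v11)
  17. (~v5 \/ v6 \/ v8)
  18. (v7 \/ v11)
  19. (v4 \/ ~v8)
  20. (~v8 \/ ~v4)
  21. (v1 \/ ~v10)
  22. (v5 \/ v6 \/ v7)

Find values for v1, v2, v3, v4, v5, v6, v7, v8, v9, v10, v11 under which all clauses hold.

Pure literal: v1 appears only positively; assign v1 = True.
Pure literal: v11 appears only positively; assign v11 = True.
Branch on v2: take v2 = True.
Set v3 = False and propagate.
For the remaining variables, v4 = True, v5 = False, v6 = True, v7 = True, v8 = False, v9 = False, v10 = True works.
Every clause has at least one true literal under this assignment.

v1=True, v2=True, v3=False, v4=True, v5=False, v6=True, v7=True, v8=False, v9=False, v10=True, v11=True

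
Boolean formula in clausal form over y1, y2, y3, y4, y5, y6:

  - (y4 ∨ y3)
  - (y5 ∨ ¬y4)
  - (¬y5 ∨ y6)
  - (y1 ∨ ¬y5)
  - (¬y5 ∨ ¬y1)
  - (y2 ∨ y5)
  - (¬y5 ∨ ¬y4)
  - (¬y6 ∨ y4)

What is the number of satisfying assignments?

2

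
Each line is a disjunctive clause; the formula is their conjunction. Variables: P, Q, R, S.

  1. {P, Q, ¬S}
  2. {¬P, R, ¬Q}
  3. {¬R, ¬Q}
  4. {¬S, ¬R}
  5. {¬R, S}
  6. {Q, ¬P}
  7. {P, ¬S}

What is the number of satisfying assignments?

The models are:
  P=F Q=F R=F S=F
  P=F Q=T R=F S=F
Count: 2.

2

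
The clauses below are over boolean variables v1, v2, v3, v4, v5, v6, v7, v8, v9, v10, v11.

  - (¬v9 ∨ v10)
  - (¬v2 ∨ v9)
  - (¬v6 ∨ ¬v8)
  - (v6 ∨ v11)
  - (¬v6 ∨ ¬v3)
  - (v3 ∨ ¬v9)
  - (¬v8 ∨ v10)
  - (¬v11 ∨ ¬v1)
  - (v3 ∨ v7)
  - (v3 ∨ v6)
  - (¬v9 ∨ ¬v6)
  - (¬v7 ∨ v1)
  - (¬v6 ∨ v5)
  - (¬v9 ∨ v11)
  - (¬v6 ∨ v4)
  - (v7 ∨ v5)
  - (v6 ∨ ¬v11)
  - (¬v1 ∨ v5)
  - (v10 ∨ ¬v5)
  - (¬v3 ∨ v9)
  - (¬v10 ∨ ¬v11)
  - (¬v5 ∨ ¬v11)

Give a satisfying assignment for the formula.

v1=True, v2=False, v3=False, v4=True, v5=True, v6=True, v7=True, v8=False, v9=False, v10=True, v11=False

Pure literal: v2 appears only negated; assign v2 = False.
v4 occurs only positively in the remaining clauses — set v4 = True.
Branch on v1: take v1 = True.
  then v11 is forced to False.
  then v6 is forced to True.
  then v8 is forced to False.
  then v3 is forced to False.
  then v9 is forced to False.
  then v7 is forced to True.
  then v5 is forced to True.
  then v10 is forced to True.
Every clause has at least one true literal under this assignment.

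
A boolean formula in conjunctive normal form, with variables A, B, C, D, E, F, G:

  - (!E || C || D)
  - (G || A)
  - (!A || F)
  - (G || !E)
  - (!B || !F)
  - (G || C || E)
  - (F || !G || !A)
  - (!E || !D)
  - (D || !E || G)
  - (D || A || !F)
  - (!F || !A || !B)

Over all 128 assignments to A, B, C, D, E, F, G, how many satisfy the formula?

19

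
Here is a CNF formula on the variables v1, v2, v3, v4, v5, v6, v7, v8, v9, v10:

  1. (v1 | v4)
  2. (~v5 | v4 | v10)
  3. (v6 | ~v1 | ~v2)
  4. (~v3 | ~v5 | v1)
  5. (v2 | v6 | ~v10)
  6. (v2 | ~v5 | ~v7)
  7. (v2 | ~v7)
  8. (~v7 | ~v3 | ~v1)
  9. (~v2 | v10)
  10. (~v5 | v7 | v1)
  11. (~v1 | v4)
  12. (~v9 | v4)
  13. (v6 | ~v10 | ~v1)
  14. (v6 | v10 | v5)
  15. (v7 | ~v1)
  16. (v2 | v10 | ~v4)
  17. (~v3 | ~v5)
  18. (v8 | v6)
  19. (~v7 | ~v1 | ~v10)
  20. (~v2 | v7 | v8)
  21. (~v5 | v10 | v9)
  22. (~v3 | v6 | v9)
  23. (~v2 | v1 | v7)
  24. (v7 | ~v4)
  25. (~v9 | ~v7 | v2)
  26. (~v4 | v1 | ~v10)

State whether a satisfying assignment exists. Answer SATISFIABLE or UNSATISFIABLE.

UNSATISFIABLE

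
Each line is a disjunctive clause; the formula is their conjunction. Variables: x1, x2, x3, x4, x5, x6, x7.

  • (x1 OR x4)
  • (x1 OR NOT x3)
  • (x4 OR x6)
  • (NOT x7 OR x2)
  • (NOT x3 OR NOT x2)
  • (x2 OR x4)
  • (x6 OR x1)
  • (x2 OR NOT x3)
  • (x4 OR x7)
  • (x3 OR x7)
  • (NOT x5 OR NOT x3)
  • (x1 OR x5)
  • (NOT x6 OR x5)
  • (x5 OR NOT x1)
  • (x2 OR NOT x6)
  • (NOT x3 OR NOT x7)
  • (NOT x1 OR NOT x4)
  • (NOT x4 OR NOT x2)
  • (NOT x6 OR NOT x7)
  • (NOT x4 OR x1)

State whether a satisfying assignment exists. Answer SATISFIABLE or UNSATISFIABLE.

x1 = True:
  propagation gives x5=True, x3=False, x7=True, x2=True; an empty clause results — contradiction.
x1 = False:
  propagation gives x4=True; an empty clause results — contradiction.
Every branch closes, so no satisfying assignment exists.

UNSATISFIABLE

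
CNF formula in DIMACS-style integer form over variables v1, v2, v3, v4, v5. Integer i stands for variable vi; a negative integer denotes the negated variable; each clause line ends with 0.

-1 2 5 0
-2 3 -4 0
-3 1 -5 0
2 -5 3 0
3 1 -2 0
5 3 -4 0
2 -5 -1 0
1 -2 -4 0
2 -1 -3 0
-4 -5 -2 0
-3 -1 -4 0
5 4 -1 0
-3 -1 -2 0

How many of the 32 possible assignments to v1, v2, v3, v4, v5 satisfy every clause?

5

The models are:
  v1=F v2=F v3=F v4=F v5=F
  v1=F v2=F v3=T v4=F v5=F
  v1=F v2=F v3=T v4=T v5=F
  v1=F v2=T v3=T v4=F v5=F
  v1=T v2=T v3=F v4=F v5=T
Count: 5.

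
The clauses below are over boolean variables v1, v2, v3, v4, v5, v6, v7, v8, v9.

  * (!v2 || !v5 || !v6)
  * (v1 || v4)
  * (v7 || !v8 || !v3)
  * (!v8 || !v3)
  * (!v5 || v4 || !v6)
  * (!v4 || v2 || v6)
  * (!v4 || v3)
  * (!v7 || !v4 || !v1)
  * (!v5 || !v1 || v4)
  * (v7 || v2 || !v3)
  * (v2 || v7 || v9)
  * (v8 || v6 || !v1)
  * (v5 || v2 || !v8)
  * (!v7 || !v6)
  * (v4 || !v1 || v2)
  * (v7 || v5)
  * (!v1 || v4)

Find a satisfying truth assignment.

v1=False, v2=True, v3=True, v4=True, v5=True, v6=False, v7=False, v8=False, v9=False

Try v1 = False.
  then v4 is forced to True.
  then v3 is forced to True.
  then v8 is forced to False.
Set v2 = True and propagate.
Branch on v5: take v5 = True.
  then v6 is forced to False.
v7, v9 are now unconstrained; take v7 = False, v9 = False.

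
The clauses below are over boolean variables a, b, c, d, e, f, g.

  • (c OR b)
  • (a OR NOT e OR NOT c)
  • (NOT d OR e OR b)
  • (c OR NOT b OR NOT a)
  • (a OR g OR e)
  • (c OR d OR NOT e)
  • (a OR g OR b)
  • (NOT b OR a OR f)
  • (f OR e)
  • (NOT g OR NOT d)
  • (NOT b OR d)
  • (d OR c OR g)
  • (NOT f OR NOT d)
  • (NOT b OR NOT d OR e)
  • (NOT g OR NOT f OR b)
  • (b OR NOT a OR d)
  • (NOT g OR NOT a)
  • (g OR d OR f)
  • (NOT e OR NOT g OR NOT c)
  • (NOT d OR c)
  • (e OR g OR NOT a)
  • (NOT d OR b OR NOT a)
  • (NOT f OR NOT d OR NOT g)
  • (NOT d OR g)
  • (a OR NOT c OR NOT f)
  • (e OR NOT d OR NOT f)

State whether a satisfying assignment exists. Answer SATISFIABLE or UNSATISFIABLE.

UNSATISFIABLE

d = True:
  propagation gives g=False; an empty clause results — contradiction.
d = False:
  propagation gives b=False, c=True, a=False, e=False; an empty clause results — contradiction.
Every branch closes, so no satisfying assignment exists.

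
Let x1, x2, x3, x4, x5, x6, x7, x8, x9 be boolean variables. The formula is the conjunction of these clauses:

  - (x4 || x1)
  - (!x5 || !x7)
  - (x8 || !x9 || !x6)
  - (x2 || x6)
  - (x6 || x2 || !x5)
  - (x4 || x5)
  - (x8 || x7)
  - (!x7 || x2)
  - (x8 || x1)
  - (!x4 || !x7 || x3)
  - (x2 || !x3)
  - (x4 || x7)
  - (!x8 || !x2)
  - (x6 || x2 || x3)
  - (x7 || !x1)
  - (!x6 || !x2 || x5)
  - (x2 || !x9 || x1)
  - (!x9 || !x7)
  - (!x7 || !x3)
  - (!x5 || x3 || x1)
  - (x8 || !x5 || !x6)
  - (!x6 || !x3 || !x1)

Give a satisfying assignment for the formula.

x1=F  x2=F  x3=F  x4=T  x5=F  x6=T  x7=F  x8=T  x9=F

Check each clause:
  1. (x1 || x4) — x4 is true.
  2. (!x5 || !x7) — !x7 is true.
  3. (!x9 || x8 || !x6) — x8 is true.
  4. (x2 || x6) — x6 is true.
  5. (x6 || x2 || !x5) — !x5 is true.
  6. (x4 || x5) — x4 is true.
  7. (x8 || x7) — x8 is true.
  8. (!x7 || x2) — !x7 is true.
  9. (x1 || x8) — x8 is true.
  10. (!x7 || x3 || !x4) — !x7 is true.
  11. (!x3 || x2) — !x3 is true.
  12. (x4 || x7) — x4 is true.
  13. (!x8 || !x2) — !x2 is true.
  14. (x2 || x3 || x6) — x6 is true.
  15. (x7 || !x1) — !x1 is true.
  16. (x5 || !x2 || !x6) — !x2 is true.
  17. (x2 || x1 || !x9) — !x9 is true.
  18. (!x9 || !x7) — !x7 is true.
  19. (!x3 || !x7) — !x7 is true.
  20. (x3 || x1 || !x5) — !x5 is true.
  21. (!x5 || x8 || !x6) — x8 is true.
  22. (!x1 || !x3 || !x6) — !x3 is true.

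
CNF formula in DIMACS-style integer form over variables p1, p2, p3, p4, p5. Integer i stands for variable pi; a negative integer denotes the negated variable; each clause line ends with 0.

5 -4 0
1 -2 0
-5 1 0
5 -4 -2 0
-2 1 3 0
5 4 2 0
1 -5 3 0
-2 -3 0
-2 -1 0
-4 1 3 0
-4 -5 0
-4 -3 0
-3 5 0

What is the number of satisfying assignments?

The models are:
  p1=T p2=F p3=F p4=F p5=T
  p1=T p2=F p3=T p4=F p5=T
Count: 2.

2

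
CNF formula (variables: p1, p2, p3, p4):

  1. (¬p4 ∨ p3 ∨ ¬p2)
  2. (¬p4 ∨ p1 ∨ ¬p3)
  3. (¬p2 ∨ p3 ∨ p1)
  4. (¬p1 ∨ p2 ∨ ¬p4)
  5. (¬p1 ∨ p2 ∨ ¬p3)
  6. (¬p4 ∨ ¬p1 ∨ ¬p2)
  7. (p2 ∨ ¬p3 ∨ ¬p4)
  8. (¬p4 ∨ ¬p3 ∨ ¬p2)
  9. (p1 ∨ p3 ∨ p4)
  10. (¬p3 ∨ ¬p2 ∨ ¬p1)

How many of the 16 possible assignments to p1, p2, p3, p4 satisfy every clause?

5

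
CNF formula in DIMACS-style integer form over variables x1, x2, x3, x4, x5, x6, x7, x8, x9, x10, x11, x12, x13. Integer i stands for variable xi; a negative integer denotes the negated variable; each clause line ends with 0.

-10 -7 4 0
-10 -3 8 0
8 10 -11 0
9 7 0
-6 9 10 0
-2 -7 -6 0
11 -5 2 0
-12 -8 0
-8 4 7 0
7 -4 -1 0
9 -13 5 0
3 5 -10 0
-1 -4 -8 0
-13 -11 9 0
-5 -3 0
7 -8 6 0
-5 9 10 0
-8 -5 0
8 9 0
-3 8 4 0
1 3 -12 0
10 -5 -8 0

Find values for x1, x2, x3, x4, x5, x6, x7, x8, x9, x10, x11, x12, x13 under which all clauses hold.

x1=True, x2=False, x3=True, x4=True, x5=False, x6=True, x7=True, x8=False, x9=True, x10=False, x11=False, x12=False, x13=True

x9 occurs only positively in the remaining clauses — set x9 = True.
x12 occurs only negated in the remaining clauses — set x12 = False.
Try x1 = True.
Branch on x2: take x2 = False.
For the remaining variables, x3 = True, x4 = True, x5 = False, x6 = True, x7 = True, x8 = False, x10 = False, x11 = False, x13 = True works.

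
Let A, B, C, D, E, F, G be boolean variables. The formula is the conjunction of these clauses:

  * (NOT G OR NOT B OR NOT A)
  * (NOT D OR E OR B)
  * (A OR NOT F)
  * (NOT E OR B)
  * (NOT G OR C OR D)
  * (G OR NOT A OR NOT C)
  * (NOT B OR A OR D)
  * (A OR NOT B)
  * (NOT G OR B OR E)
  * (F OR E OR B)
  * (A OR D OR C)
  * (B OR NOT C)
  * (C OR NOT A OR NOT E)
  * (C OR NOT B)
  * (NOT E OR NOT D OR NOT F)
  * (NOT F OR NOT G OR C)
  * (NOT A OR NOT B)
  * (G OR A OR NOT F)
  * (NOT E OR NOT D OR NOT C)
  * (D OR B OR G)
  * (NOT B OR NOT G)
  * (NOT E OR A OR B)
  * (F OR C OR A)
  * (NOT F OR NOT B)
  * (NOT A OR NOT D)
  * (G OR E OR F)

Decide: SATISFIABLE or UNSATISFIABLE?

UNSATISFIABLE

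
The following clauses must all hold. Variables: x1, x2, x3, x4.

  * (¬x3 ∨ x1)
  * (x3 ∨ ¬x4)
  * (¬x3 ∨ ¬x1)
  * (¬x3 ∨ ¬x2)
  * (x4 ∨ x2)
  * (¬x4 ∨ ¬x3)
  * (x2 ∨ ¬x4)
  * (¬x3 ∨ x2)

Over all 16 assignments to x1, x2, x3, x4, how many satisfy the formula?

The models are:
  x1=F x2=T x3=F x4=F
  x1=T x2=T x3=F x4=F
That's 2 in total.

2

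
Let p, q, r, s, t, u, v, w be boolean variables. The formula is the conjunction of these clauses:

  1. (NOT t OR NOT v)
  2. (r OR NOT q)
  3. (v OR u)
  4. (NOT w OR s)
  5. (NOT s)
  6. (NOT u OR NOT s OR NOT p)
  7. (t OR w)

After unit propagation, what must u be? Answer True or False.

True

(NOT s) stands alone — s = False.
In (s OR NOT w), s is now false; NOT w must hold, so w = False.
In (w OR t), w is now false; t must hold, so t = True.
(NOT v OR NOT t): since t = True, the clause reduces to (NOT v). v = False.
(u OR v) with v = False leaves only u, so u = True.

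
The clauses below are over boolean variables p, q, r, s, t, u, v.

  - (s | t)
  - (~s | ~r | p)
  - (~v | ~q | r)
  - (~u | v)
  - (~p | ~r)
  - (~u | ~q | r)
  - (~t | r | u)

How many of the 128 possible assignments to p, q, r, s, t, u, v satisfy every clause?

18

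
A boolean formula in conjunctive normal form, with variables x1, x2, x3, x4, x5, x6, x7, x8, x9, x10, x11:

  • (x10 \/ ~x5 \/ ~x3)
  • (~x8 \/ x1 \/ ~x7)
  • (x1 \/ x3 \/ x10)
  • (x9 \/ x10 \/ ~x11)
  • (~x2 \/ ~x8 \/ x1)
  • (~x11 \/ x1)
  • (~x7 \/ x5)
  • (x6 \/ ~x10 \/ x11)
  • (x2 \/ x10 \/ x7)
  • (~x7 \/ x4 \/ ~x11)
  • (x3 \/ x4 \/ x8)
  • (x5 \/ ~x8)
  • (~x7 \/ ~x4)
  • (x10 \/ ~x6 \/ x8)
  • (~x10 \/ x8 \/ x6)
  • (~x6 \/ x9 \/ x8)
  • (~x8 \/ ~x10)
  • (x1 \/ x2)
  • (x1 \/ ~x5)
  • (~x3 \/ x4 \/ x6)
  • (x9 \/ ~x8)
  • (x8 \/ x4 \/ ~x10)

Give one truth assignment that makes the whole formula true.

x1=T, x2=T, x3=F, x4=F, x5=T, x6=F, x7=F, x8=T, x9=T, x10=F, x11=T

Check each clause:
  1. (x10 \/ ~x3 \/ ~x5) — ~x3 is true.
  2. (~x7 \/ ~x8 \/ x1) — ~x7 is true.
  3. (x3 \/ x1 \/ x10) — x1 is true.
  4. (x9 \/ x10 \/ ~x11) — x9 is true.
  5. (~x8 \/ ~x2 \/ x1) — x1 is true.
  6. (~x11 \/ x1) — x1 is true.
  7. (~x7 \/ x5) — ~x7 is true.
  8. (x6 \/ x11 \/ ~x10) — x11 is true.
  9. (x7 \/ x10 \/ x2) — x2 is true.
  10. (x4 \/ ~x7 \/ ~x11) — ~x7 is true.
  11. (x3 \/ x8 \/ x4) — x8 is true.
  12. (x5 \/ ~x8) — x5 is true.
  13. (~x7 \/ ~x4) — ~x7 is true.
  14. (~x6 \/ x8 \/ x10) — x8 is true.
  15. (x8 \/ x6 \/ ~x10) — x8 is true.
  16. (x9 \/ x8 \/ ~x6) — x8 is true.
  17. (~x10 \/ ~x8) — ~x10 is true.
  18. (x1 \/ x2) — x1 is true.
  19. (x1 \/ ~x5) — x1 is true.
  20. (~x3 \/ x6 \/ x4) — ~x3 is true.
  21. (x9 \/ ~x8) — x9 is true.
  22. (x8 \/ ~x10 \/ x4) — x8 is true.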